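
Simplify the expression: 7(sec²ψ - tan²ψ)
7(sec²ψ - tan²ψ) = 7 (using Pythagorean identity)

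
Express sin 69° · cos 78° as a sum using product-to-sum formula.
sin 69° cos 78° = (1/2)[sin(69°+78°) + sin(69°-78°)]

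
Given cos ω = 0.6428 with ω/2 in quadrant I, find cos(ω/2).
cos(ω/2) = ±√((1 + cos ω)/2); positive since ω/2 ∈ QI, so cos(ω/2) = 0.9063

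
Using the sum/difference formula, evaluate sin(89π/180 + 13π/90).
sin(89π/180 + 13π/90) = sin 89π/180 cos 13π/90 + cos 89π/180 sin 13π/90 = 0.9063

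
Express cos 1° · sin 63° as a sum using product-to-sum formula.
cos 1° sin 63° = (1/2)[sin(1°+63°) - sin(1°-63°)]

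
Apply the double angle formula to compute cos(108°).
cos(108°) = cos²54° - sin²54° = -0.309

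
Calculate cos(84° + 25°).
cos(84° + 25°) = cos 84° cos 25° - sin 84° sin 25° = -0.3256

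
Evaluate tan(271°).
tan(271°) = -57.29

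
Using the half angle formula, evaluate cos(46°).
cos(46°) = √((1 + cos 92°)/2) = 0.6947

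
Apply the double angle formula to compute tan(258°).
tan(258°) = 2 tan 129° / (1 - tan²129°) = 4.705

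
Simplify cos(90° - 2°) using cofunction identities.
cos(90° - 2°) = sin(2°)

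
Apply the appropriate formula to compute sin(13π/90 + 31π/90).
sin(13π/90 + 31π/90) = sin 13π/90 cos 31π/90 + cos 13π/90 sin 31π/90 = 0.9994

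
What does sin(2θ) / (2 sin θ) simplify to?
sin(2θ) / (2 sin θ) = cos θ (using Double angle)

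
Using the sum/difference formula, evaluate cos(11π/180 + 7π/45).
cos(11π/180 + 7π/45) = cos 11π/180 cos 7π/45 - sin 11π/180 sin 7π/45 = 0.7771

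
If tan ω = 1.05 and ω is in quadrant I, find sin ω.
sin ω = 0.7241 (using tan²ω + 1 = sec²ω)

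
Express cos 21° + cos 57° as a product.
cos 21° + cos 57° = 2 cos(39°) cos(-18°)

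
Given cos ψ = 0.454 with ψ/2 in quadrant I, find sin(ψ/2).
sin(ψ/2) = ±√((1 - cos ψ)/2); positive since ψ/2 ∈ QI, so sin(ψ/2) = 0.5225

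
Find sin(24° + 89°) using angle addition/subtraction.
sin(24° + 89°) = sin 24° cos 89° + cos 24° sin 89° = 0.9205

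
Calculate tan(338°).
tan(338°) = -0.404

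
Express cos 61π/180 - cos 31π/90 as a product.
cos 61π/180 - cos 31π/90 = -2 sin(41π/120) sin(-π/360)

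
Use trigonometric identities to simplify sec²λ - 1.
sec²λ - 1 = tan²λ (using Pythagorean identity)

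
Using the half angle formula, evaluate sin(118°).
sin(118°) = √((1 - cos 236°)/2) = 0.8829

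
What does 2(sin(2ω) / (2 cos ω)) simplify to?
2(sin(2ω) / (2 cos ω)) = 2(sin ω) (using Double angle)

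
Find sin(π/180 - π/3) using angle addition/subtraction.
sin(π/180 - π/3) = sin π/180 cos π/3 - cos π/180 sin π/3 = -0.8572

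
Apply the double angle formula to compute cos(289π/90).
cos(289π/90) = 2cos²289π/180 - 1 = -0.788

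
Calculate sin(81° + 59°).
sin(81° + 59°) = sin 81° cos 59° + cos 81° sin 59° = 0.6428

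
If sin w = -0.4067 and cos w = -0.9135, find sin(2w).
sin(2w) = 2 sin w cos w = 0.743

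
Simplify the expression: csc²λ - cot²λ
csc²λ - cot²λ = 1 (using Pythagorean identity)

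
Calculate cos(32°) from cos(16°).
cos(32°) = cos²16° - sin²16° = 0.848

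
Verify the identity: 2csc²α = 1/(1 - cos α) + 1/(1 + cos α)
RHS = [(1 + cos α) + (1 - cos α)] / [(1 - cos α)(1 + cos α)] = 2/(1 - cos²α) = 2/sin²α = 2csc²α = LHS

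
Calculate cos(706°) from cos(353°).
cos(706°) = cos²353° - sin²353° = 0.9703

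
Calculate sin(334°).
sin(334°) = -0.4384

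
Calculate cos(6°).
cos(6°) = 0.9945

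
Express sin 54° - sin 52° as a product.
sin 54° - sin 52° = 2 cos(53°) sin(1°)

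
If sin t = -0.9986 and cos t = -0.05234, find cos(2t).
cos(2t) = cos²t - sin²t = -0.9945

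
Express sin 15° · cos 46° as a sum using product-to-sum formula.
sin 15° cos 46° = (1/2)[sin(15°+46°) + sin(15°-46°)]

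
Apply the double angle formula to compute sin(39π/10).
sin(39π/10) = 2 sin 39π/20 cos 39π/20 = -0.309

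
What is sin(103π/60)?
sin(103π/60) = -0.7771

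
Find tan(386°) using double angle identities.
tan(386°) = 2 tan 193° / (1 - tan²193°) = 0.4877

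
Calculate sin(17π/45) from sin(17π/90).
sin(17π/45) = 2 sin 17π/90 cos 17π/90 = 0.9272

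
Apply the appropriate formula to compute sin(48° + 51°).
sin(48° + 51°) = sin 48° cos 51° + cos 48° sin 51° = 0.9877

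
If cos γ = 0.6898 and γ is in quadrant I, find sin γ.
sin γ = 0.724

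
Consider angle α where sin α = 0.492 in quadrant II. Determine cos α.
cos α = ±√(1 - sin²α) = -0.8706 (negative in QII)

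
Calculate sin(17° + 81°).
sin(17° + 81°) = sin 17° cos 81° + cos 17° sin 81° = 0.9903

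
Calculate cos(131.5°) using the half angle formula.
cos(131.5°) = -√((1 + cos 263°)/2) = -0.6626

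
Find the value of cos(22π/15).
cos(22π/15) = -0.1045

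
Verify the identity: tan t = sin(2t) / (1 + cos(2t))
RHS = 2 sin t cos t / (2cos²t) = sin t/cos t = tan t = LHS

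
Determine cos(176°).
cos(176°) = -0.9976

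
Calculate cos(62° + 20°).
cos(62° + 20°) = cos 62° cos 20° - sin 62° sin 20° = 0.1392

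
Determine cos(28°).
cos(28°) = 0.8829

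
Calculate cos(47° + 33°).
cos(47° + 33°) = cos 47° cos 33° - sin 47° sin 33° = 0.1736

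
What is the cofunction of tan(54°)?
tan(54°) = cot(90° - 54°) = cot(36°)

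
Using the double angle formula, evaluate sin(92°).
sin(92°) = 2 sin 46° cos 46° = 0.9994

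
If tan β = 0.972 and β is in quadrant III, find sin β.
sin β = -0.697 (using tan²β + 1 = sec²β)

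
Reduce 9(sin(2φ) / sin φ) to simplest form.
9(sin(2φ) / sin φ) = 9(2 cos φ) (using Double angle)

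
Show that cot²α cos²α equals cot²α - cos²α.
RHS = cos²α/sin²α - cos²α = cos²α(1/sin²α - 1) = cos²α · (1 - sin²α)/sin²α = cos²α · cos²α/sin²α = cos²α · cot²α = LHS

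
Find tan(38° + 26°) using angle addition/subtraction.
tan(38° + 26°) = (tan 38° + tan 26°)/(1 - tan 38° tan 26°) = 2.05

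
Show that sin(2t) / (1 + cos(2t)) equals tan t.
LHS = 2 sin t cos t / (2cos²t) = sin t/cos t = tan t = RHS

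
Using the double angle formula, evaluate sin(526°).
sin(526°) = 2 sin 263° cos 263° = 0.2419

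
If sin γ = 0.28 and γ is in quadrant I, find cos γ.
cos γ = 0.96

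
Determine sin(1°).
sin(1°) = 0.01745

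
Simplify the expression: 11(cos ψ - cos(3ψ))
11(cos ψ - cos(3ψ)) = 11(2 sin(2ψ) sin ψ) (using Sum-to-product)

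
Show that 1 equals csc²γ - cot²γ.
RHS = 1/sin²γ - cos²γ/sin²γ = (1 - cos²γ)/sin²γ = sin²γ/sin²γ = 1 = LHS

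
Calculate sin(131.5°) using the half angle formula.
sin(131.5°) = √((1 - cos 263°)/2) = 0.749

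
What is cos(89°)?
cos(89°) = 0.01745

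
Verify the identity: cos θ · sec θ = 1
LHS = cos θ · (1/cos θ) = 1 = RHS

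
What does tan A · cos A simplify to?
tan A · cos A = sin A (using Quotient identity)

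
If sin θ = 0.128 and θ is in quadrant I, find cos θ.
cos θ = 0.9918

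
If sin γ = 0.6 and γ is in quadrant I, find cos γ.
cos γ = 0.8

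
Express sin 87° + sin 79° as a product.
sin 87° + sin 79° = 2 sin(83°) cos(4°)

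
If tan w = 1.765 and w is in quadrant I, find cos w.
cos w = 0.493 (using tan²w + 1 = sec²w)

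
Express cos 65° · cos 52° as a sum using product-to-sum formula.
cos 65° cos 52° = (1/2)[cos(65°-52°) + cos(65°+52°)]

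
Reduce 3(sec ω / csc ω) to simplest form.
3(sec ω / csc ω) = 3(tan ω) (using Reciprocal identities)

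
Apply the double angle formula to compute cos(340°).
cos(340°) = cos²170° - sin²170° = 0.9397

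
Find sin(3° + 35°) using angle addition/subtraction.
sin(3° + 35°) = sin 3° cos 35° + cos 3° sin 35° = 0.6157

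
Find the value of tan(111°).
tan(111°) = -2.605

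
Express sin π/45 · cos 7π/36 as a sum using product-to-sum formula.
sin π/45 cos 7π/36 = (1/2)[sin(π/45+7π/36) + sin(π/45-7π/36)]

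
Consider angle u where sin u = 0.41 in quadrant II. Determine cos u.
cos u = ±√(1 - sin²u) = -0.9121 (negative in QII)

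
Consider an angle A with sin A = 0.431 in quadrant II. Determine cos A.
cos A = ±√(1 - sin²A) = -0.9024 (negative in QII)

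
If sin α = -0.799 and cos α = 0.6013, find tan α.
tan α = sin α / cos α = -1.329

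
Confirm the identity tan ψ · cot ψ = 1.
LHS = (sin ψ/cos ψ) · (cos ψ/sin ψ) = 1 = RHS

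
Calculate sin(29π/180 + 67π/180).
sin(29π/180 + 67π/180) = sin 29π/180 cos 67π/180 + cos 29π/180 sin 67π/180 = 0.9945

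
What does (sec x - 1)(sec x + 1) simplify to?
(sec x - 1)(sec x + 1) = tan²x (using Diff. of squares)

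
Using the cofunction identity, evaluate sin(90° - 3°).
sin(90° - 3°) = cos(3°) = 0.9986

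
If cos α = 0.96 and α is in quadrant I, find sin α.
sin α = 0.28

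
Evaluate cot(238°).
cot(238°) = 0.6249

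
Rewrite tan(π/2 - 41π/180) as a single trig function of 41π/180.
tan(π/2 - 41π/180) = cot(41π/180)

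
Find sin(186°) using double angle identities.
sin(186°) = 2 sin 93° cos 93° = -0.1045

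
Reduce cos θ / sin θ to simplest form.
cos θ / sin θ = cot θ (using Quotient identity)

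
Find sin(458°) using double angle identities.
sin(458°) = 2 sin 229° cos 229° = 0.9903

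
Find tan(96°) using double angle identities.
tan(96°) = 2 tan 48° / (1 - tan²48°) = -9.514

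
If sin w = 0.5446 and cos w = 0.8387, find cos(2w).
cos(2w) = cos²w - sin²w = 0.4068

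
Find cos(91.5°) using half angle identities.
cos(91.5°) = -√((1 + cos 183°)/2) = -0.02618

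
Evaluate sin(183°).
sin(183°) = -0.05234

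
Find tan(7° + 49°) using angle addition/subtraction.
tan(7° + 49°) = (tan 7° + tan 49°)/(1 - tan 7° tan 49°) = 1.483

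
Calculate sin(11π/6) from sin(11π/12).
sin(11π/6) = 2 sin 11π/12 cos 11π/12 = -1/2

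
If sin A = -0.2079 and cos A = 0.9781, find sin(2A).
sin(2A) = 2 sin A cos A = -0.4067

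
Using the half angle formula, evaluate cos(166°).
cos(166°) = -√((1 + cos 332°)/2) = -0.9703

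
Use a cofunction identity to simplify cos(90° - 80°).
cos(90° - 80°) = sin(80°)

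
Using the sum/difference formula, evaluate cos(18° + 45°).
cos(18° + 45°) = cos 18° cos 45° - sin 18° sin 45° = 0.454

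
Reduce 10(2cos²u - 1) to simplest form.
10(2cos²u - 1) = 10(cos(2u)) (using Double angle)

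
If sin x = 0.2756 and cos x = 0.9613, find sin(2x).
sin(2x) = 2 sin x cos x = 0.5299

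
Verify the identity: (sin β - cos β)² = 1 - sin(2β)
LHS = sin²β - 2 sin β cos β + cos²β = (sin²β + cos²β) - 2 sin β cos β = 1 - sin(2β) = RHS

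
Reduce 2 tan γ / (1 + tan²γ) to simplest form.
2 tan γ / (1 + tan²γ) = sin(2γ) (using Double angle)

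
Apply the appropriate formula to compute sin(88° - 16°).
sin(88° - 16°) = sin 88° cos 16° - cos 88° sin 16° = 0.9511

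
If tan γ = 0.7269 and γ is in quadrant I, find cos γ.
cos γ = 0.8089 (using tan²γ + 1 = sec²γ)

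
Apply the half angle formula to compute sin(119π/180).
sin(119π/180) = √((1 - cos 119π/90)/2) = 0.8746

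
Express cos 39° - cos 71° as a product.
cos 39° - cos 71° = -2 sin(55°) sin(-16°)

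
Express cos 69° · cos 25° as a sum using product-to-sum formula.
cos 69° cos 25° = (1/2)[cos(69°-25°) + cos(69°+25°)]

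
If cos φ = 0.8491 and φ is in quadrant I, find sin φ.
sin φ = 0.5282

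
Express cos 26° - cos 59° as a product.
cos 26° - cos 59° = -2 sin(42.5°) sin(-16.5°)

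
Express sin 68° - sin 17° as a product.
sin 68° - sin 17° = 2 cos(42.5°) sin(25.5°)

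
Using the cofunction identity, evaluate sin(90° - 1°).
sin(90° - 1°) = cos(1°) = 0.9998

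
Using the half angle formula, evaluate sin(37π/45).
sin(37π/45) = √((1 - cos 74π/45)/2) = 0.5299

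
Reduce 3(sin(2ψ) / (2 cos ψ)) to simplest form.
3(sin(2ψ) / (2 cos ψ)) = 3(sin ψ) (using Double angle)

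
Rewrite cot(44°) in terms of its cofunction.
cot(44°) = tan(90° - 44°) = tan(46°)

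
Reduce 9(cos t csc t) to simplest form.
9(cos t csc t) = 9(cot t) (using Reciprocal + quotient)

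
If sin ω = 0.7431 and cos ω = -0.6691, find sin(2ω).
sin(2ω) = 2 sin ω cos ω = -0.9944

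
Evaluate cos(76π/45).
cos(76π/45) = 0.5592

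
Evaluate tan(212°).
tan(212°) = 0.6249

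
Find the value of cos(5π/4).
cos(5π/4) = -√2/2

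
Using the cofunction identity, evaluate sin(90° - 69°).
sin(90° - 69°) = cos(69°) = 0.3584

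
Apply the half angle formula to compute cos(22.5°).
cos(22.5°) = √((1 + cos 45°)/2) = √(2+√2)/2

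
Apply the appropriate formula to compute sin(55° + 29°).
sin(55° + 29°) = sin 55° cos 29° + cos 55° sin 29° = 0.9945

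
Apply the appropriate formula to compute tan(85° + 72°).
tan(85° + 72°) = (tan 85° + tan 72°)/(1 - tan 85° tan 72°) = -0.4245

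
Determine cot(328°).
cot(328°) = -1.6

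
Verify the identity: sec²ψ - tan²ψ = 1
LHS = 1/cos²ψ - sin²ψ/cos²ψ = (1 - sin²ψ)/cos²ψ = cos²ψ/cos²ψ = 1 = RHS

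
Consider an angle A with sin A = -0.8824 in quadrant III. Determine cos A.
cos A = ±√(1 - sin²A) = -0.4705 (negative in QIII)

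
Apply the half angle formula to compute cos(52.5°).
cos(52.5°) = √((1 + cos 105°)/2) = 0.6088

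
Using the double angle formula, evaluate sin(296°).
sin(296°) = 2 sin 148° cos 148° = -0.8988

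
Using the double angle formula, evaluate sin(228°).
sin(228°) = 2 sin 114° cos 114° = -0.7431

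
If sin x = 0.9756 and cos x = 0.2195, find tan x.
tan x = sin x / cos x = 4.445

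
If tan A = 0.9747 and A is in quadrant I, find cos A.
cos A = 0.7161 (using tan²A + 1 = sec²A)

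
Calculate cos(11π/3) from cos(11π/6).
cos(11π/3) = cos²11π/6 - sin²11π/6 = 1/2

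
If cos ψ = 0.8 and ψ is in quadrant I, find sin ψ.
sin ψ = 0.6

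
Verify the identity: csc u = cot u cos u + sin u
RHS = cos²u/sin u + sin u = (cos²u + sin²u)/sin u = 1/sin u = csc u = LHS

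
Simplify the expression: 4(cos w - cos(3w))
4(cos w - cos(3w)) = 4(2 sin(2w) sin w) (using Sum-to-product)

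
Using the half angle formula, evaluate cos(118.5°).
cos(118.5°) = -√((1 + cos 237°)/2) = -0.4772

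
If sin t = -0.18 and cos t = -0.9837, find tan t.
tan t = sin t / cos t = 0.183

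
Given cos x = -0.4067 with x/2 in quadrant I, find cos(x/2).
cos(x/2) = ±√((1 + cos x)/2); positive since x/2 ∈ QI, so cos(x/2) = 0.5447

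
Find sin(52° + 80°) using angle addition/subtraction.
sin(52° + 80°) = sin 52° cos 80° + cos 52° sin 80° = 0.7431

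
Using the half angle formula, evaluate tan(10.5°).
tan(10.5°) = sin 21° / (1 + cos 21°) = 0.1853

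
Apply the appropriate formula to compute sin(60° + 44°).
sin(60° + 44°) = sin 60° cos 44° + cos 60° sin 44° = 0.9703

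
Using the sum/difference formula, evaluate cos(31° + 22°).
cos(31° + 22°) = cos 31° cos 22° - sin 31° sin 22° = 0.6018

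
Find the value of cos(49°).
cos(49°) = 0.6561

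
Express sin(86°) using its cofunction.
sin(86°) = cos(90° - 86°) = cos(4°)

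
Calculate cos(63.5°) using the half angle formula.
cos(63.5°) = √((1 + cos 127°)/2) = 0.4462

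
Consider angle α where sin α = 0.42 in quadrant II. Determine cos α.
cos α = ±√(1 - sin²α) = -0.9075 (negative in QII)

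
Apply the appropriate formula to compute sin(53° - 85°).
sin(53° - 85°) = sin 53° cos 85° - cos 53° sin 85° = -0.5299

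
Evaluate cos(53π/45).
cos(53π/45) = -0.848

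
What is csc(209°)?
csc(209°) = -2.063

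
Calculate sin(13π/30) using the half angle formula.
sin(13π/30) = √((1 - cos 13π/15)/2) = 0.9781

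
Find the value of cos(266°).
cos(266°) = -0.06976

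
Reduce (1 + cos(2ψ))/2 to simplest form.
(1 + cos(2ψ))/2 = cos²ψ (using Power reduction)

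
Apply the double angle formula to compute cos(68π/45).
cos(68π/45) = cos²34π/45 - sin²34π/45 = 0.0349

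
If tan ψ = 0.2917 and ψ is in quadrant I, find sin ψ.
sin ψ = 0.28 (using tan²ψ + 1 = sec²ψ)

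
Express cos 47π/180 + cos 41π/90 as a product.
cos 47π/180 + cos 41π/90 = 2 cos(43π/120) cos(-7π/72)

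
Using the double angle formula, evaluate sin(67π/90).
sin(67π/90) = 2 sin 67π/180 cos 67π/180 = 0.7193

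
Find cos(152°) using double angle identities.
cos(152°) = cos²76° - sin²76° = -0.8829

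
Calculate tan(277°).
tan(277°) = -8.144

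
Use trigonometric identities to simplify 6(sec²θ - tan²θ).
6(sec²θ - tan²θ) = 6 (using Pythagorean identity)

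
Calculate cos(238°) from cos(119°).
cos(238°) = cos²119° - sin²119° = -0.5299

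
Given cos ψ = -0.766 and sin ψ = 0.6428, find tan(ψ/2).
tan(ψ/2) = sin ψ / (1 + cos ψ) = 2.747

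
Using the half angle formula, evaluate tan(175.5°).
tan(175.5°) = sin 351° / (1 + cos 351°) = -0.0787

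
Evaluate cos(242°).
cos(242°) = -0.4695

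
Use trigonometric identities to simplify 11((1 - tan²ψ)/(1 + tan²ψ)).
11((1 - tan²ψ)/(1 + tan²ψ)) = 11(cos(2ψ)) (using Double angle)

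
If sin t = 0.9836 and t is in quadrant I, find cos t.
cos t = 0.1804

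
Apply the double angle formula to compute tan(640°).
tan(640°) = 2 tan 320° / (1 - tan²320°) = -5.671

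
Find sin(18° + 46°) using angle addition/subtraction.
sin(18° + 46°) = sin 18° cos 46° + cos 18° sin 46° = 0.8988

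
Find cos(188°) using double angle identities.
cos(188°) = 1 - 2sin²94° = -0.9903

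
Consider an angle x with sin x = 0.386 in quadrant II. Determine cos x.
cos x = ±√(1 - sin²x) = -0.9225 (negative in QII)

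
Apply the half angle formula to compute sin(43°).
sin(43°) = √((1 - cos 86°)/2) = 0.682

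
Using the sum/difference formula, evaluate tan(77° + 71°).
tan(77° + 71°) = (tan 77° + tan 71°)/(1 - tan 77° tan 71°) = -0.6249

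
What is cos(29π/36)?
cos(29π/36) = -0.8192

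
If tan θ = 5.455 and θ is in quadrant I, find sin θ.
sin θ = 0.9836 (using tan²θ + 1 = sec²θ)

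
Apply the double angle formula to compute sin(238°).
sin(238°) = 2 sin 119° cos 119° = -0.848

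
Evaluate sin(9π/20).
sin(9π/20) = 0.9877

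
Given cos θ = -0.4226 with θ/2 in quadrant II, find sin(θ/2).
sin(θ/2) = ±√((1 - cos θ)/2); positive since θ/2 ∈ QII, so sin(θ/2) = 0.8434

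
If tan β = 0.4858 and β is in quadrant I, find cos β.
cos β = 0.8995 (using tan²β + 1 = sec²β)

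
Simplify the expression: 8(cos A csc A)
8(cos A csc A) = 8(cot A) (using Reciprocal + quotient)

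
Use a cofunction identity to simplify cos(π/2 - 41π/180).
cos(π/2 - 41π/180) = sin(41π/180)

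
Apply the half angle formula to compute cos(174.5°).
cos(174.5°) = -√((1 + cos 349°)/2) = -0.9954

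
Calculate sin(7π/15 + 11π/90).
sin(7π/15 + 11π/90) = sin 7π/15 cos 11π/90 + cos 7π/15 sin 11π/90 = 0.9613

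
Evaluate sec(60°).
sec(60°) = 2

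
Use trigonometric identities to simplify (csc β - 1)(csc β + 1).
(csc β - 1)(csc β + 1) = cot²β (using Diff. of squares)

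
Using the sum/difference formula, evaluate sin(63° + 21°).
sin(63° + 21°) = sin 63° cos 21° + cos 63° sin 21° = 0.9945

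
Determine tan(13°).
tan(13°) = 0.2309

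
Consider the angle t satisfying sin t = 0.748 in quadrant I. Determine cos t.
cos t = √(1 - sin²t) = 0.6637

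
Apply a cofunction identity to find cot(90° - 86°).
cot(90° - 86°) = tan(86°) = 14.3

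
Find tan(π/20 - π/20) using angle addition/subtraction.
tan(π/20 - π/20) = (tan π/20 - tan π/20)/(1 + tan π/20 tan π/20) = 0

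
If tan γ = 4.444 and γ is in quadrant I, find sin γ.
sin γ = 0.9756 (using tan²γ + 1 = sec²γ)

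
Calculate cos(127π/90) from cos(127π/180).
cos(127π/90) = cos²127π/180 - sin²127π/180 = -0.2756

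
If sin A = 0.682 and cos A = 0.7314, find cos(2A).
cos(2A) = cos²A - sin²A = 0.06982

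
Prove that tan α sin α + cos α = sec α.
LHS = sin²α/cos α + cos α = (sin²α + cos²α)/cos α = 1/cos α = sec α = RHS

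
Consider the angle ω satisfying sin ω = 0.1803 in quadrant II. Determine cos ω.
cos ω = ±√(1 - sin²ω) = -0.9836 (negative in QII)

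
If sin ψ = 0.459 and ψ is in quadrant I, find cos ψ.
cos ψ = 0.8884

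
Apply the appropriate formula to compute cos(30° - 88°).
cos(30° - 88°) = cos 30° cos 88° + sin 30° sin 88° = 0.5299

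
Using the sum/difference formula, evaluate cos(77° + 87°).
cos(77° + 87°) = cos 77° cos 87° - sin 77° sin 87° = -0.9613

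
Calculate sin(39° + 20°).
sin(39° + 20°) = sin 39° cos 20° + cos 39° sin 20° = 0.8572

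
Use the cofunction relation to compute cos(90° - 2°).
cos(90° - 2°) = sin(2°) = 0.0349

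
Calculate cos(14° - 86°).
cos(14° - 86°) = cos 14° cos 86° + sin 14° sin 86° = 0.309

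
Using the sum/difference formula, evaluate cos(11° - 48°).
cos(11° - 48°) = cos 11° cos 48° + sin 11° sin 48° = 0.7986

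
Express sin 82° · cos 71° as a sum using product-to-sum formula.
sin 82° cos 71° = (1/2)[sin(82°+71°) + sin(82°-71°)]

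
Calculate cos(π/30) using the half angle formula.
cos(π/30) = √((1 + cos π/15)/2) = 0.9945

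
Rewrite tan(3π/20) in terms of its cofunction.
tan(3π/20) = cot(π/2 - 3π/20) = cot(7π/20)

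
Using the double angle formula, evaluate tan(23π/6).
tan(23π/6) = 2 tan 23π/12 / (1 - tan²23π/12) = -√3/3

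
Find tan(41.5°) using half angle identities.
tan(41.5°) = sin 83° / (1 + cos 83°) = 0.8847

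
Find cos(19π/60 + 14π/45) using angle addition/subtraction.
cos(19π/60 + 14π/45) = cos 19π/60 cos 14π/45 - sin 19π/60 sin 14π/45 = -0.3907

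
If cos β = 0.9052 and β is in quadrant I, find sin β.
sin β = 0.425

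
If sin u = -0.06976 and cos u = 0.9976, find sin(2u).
sin(2u) = 2 sin u cos u = -0.1392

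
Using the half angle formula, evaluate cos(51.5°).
cos(51.5°) = √((1 + cos 103°)/2) = 0.6225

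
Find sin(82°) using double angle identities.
sin(82°) = 2 sin 41° cos 41° = 0.9903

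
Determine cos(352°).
cos(352°) = 0.9903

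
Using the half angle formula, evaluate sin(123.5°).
sin(123.5°) = √((1 - cos 247°)/2) = 0.8339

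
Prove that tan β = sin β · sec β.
RHS = sin β · (1/cos β) = sin β/cos β = tan β = LHS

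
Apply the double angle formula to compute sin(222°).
sin(222°) = 2 sin 111° cos 111° = -0.6691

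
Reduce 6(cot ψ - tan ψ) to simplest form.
6(cot ψ - tan ψ) = 6(2 cot(2ψ)) (using Double angle)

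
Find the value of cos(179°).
cos(179°) = -0.9998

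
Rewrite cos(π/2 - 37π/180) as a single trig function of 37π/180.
cos(π/2 - 37π/180) = sin(37π/180)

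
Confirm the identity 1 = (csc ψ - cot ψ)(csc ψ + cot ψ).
RHS = csc²ψ - cot²ψ = (1 + cot²ψ) - cot²ψ = 1 = LHS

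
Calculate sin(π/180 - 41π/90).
sin(π/180 - 41π/90) = sin π/180 cos 41π/90 - cos π/180 sin 41π/90 = -0.9877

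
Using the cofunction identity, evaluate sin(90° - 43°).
sin(90° - 43°) = cos(43°) = 0.7314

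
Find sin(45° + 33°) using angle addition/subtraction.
sin(45° + 33°) = sin 45° cos 33° + cos 45° sin 33° = 0.9781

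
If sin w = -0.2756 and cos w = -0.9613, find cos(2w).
cos(2w) = cos²w - sin²w = 0.8481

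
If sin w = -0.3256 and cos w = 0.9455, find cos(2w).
cos(2w) = cos²w - sin²w = 0.788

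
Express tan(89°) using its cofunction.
tan(89°) = cot(90° - 89°) = cot(1°)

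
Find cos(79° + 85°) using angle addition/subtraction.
cos(79° + 85°) = cos 79° cos 85° - sin 79° sin 85° = -0.9613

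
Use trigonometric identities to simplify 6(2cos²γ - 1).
6(2cos²γ - 1) = 6(cos(2γ)) (using Double angle)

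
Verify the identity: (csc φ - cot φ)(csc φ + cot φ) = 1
LHS = csc²φ - cot²φ = (1 + cot²φ) - cot²φ = 1 = RHS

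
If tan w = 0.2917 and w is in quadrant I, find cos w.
cos w = 0.96 (using tan²w + 1 = sec²w)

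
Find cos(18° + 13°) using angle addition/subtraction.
cos(18° + 13°) = cos 18° cos 13° - sin 18° sin 13° = 0.8572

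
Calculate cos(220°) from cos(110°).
cos(220°) = cos²110° - sin²110° = -0.766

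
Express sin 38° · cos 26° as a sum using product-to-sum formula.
sin 38° cos 26° = (1/2)[sin(38°+26°) + sin(38°-26°)]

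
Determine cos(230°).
cos(230°) = -0.6428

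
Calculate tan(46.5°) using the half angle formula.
tan(46.5°) = sin 93° / (1 + cos 93°) = 1.054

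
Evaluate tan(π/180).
tan(π/180) = 0.01746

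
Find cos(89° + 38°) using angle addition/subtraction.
cos(89° + 38°) = cos 89° cos 38° - sin 89° sin 38° = -0.6018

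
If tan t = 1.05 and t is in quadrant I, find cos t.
cos t = 0.6897 (using tan²t + 1 = sec²t)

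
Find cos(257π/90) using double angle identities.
cos(257π/90) = cos²257π/180 - sin²257π/180 = -0.8988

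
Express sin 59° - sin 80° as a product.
sin 59° - sin 80° = 2 cos(69.5°) sin(-10.5°)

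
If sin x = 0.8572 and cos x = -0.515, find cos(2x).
cos(2x) = cos²x - sin²x = -0.4696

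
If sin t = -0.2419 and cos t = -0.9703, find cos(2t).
cos(2t) = cos²t - sin²t = 0.883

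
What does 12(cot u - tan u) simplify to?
12(cot u - tan u) = 12(2 cot(2u)) (using Double angle)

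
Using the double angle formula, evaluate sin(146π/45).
sin(146π/45) = 2 sin 73π/45 cos 73π/45 = -0.6947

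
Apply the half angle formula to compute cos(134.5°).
cos(134.5°) = -√((1 + cos 269°)/2) = -0.7009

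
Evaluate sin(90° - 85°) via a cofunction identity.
sin(90° - 85°) = cos(85°) = 0.08716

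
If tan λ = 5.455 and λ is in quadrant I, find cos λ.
cos λ = 0.1803 (using tan²λ + 1 = sec²λ)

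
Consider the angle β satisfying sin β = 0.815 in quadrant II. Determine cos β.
cos β = ±√(1 - sin²β) = -0.5795 (negative in QII)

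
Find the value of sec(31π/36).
sec(31π/36) = -1.103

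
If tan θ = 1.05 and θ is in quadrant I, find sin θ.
sin θ = 0.7241 (using tan²θ + 1 = sec²θ)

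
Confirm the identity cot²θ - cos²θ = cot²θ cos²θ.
LHS = cos²θ/sin²θ - cos²θ = cos²θ(1/sin²θ - 1) = cos²θ · (1 - sin²θ)/sin²θ = cos²θ · cos²θ/sin²θ = cos²θ · cot²θ = RHS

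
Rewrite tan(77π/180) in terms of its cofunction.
tan(77π/180) = cot(π/2 - 77π/180) = cot(13π/180)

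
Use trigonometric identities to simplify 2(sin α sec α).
2(sin α sec α) = 2(tan α) (using Reciprocal + quotient)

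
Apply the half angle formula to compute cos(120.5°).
cos(120.5°) = -√((1 + cos 241°)/2) = -0.5075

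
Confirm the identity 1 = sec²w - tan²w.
RHS = 1/cos²w - sin²w/cos²w = (1 - sin²w)/cos²w = cos²w/cos²w = 1 = LHS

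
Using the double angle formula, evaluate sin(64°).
sin(64°) = 2 sin 32° cos 32° = 0.8988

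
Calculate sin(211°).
sin(211°) = -0.515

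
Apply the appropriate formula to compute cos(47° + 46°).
cos(47° + 46°) = cos 47° cos 46° - sin 47° sin 46° = -0.05234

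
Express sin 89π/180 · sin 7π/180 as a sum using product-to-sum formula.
sin 89π/180 sin 7π/180 = (1/2)[cos(89π/180-7π/180) - cos(89π/180+7π/180)]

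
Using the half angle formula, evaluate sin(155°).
sin(155°) = √((1 - cos 310°)/2) = 0.4226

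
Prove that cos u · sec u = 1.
LHS = cos u · (1/cos u) = 1 = RHS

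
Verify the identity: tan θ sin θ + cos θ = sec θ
LHS = sin²θ/cos θ + cos θ = (sin²θ + cos²θ)/cos θ = 1/cos θ = sec θ = RHS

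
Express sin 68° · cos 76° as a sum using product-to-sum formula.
sin 68° cos 76° = (1/2)[sin(68°+76°) + sin(68°-76°)]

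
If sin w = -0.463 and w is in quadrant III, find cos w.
cos w = -0.8864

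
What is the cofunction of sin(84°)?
sin(84°) = cos(90° - 84°) = cos(6°)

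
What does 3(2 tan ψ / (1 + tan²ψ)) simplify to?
3(2 tan ψ / (1 + tan²ψ)) = 3(sin(2ψ)) (using Double angle)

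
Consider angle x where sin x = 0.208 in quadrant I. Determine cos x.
cos x = √(1 - sin²x) = 0.9781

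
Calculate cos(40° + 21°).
cos(40° + 21°) = cos 40° cos 21° - sin 40° sin 21° = 0.4848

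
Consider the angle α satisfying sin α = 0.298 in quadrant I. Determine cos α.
cos α = √(1 - sin²α) = 0.9546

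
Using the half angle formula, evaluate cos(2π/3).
cos(2π/3) = -√((1 + cos 4π/3)/2) = -1/2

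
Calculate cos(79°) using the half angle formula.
cos(79°) = √((1 + cos 158°)/2) = 0.1908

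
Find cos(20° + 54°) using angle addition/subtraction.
cos(20° + 54°) = cos 20° cos 54° - sin 20° sin 54° = 0.2756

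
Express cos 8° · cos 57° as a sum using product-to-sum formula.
cos 8° cos 57° = (1/2)[cos(8°-57°) + cos(8°+57°)]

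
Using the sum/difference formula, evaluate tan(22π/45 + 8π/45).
tan(22π/45 + 8π/45) = (tan 22π/45 + tan 8π/45)/(1 - tan 22π/45 tan 8π/45) = -√3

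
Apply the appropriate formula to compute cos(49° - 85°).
cos(49° - 85°) = cos 49° cos 85° + sin 49° sin 85° = 0.809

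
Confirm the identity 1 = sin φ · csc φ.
RHS = sin φ · (1/sin φ) = 1 = LHS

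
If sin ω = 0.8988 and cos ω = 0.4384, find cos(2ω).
cos(2ω) = cos²ω - sin²ω = -0.6156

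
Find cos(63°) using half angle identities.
cos(63°) = √((1 + cos 126°)/2) = 0.454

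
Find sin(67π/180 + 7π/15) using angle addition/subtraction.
sin(67π/180 + 7π/15) = sin 67π/180 cos 7π/15 + cos 67π/180 sin 7π/15 = 0.4848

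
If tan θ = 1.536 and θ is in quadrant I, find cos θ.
cos θ = 0.5456 (using tan²θ + 1 = sec²θ)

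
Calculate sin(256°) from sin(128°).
sin(256°) = 2 sin 128° cos 128° = -0.9703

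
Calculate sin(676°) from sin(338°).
sin(676°) = 2 sin 338° cos 338° = -0.6947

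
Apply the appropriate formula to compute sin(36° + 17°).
sin(36° + 17°) = sin 36° cos 17° + cos 36° sin 17° = 0.7986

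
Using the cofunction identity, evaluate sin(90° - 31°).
sin(90° - 31°) = cos(31°) = 0.8572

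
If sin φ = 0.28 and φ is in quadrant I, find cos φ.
cos φ = 0.96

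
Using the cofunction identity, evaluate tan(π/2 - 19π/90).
tan(π/2 - 19π/90) = cot(19π/90) = 1.28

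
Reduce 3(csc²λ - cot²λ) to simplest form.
3(csc²λ - cot²λ) = 3 (using Pythagorean identity)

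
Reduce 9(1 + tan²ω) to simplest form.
9(1 + tan²ω) = 9(sec²ω) (using Pythagorean identity)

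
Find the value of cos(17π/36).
cos(17π/36) = 0.08716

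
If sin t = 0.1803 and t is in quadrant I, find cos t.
cos t = 0.9836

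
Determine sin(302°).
sin(302°) = -0.848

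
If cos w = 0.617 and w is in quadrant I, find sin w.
sin w = 0.787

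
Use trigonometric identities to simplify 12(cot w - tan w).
12(cot w - tan w) = 12(2 cot(2w)) (using Double angle)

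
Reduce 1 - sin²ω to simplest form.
1 - sin²ω = cos²ω (using Pythagorean identity)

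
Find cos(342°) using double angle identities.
cos(342°) = cos²171° - sin²171° = 0.9511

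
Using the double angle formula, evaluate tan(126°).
tan(126°) = 2 tan 63° / (1 - tan²63°) = -1.376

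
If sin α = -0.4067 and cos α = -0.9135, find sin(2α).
sin(2α) = 2 sin α cos α = 0.743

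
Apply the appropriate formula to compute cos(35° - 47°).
cos(35° - 47°) = cos 35° cos 47° + sin 35° sin 47° = 0.9781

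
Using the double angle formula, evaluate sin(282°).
sin(282°) = 2 sin 141° cos 141° = -0.9781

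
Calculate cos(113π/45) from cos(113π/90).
cos(113π/45) = 2cos²113π/90 - 1 = -0.0349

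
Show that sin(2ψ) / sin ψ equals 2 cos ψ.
LHS = 2 sin ψ cos ψ / sin ψ = 2 cos ψ = RHS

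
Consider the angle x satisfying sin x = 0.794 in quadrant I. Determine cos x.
cos x = √(1 - sin²x) = 0.6079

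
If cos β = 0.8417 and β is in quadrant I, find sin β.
sin β = 0.5399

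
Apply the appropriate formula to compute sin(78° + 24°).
sin(78° + 24°) = sin 78° cos 24° + cos 78° sin 24° = 0.9781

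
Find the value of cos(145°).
cos(145°) = -0.8192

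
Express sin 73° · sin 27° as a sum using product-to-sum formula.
sin 73° sin 27° = (1/2)[cos(73°-27°) - cos(73°+27°)]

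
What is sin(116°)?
sin(116°) = 0.8988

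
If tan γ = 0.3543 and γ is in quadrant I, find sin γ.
sin γ = 0.334 (using tan²γ + 1 = sec²γ)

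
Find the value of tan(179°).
tan(179°) = -0.01746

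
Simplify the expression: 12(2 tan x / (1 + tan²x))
12(2 tan x / (1 + tan²x)) = 12(sin(2x)) (using Double angle)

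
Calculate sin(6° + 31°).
sin(6° + 31°) = sin 6° cos 31° + cos 6° sin 31° = 0.6018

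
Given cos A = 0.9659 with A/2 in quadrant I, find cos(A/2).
cos(A/2) = ±√((1 + cos A)/2); positive since A/2 ∈ QI, so cos(A/2) = 0.9914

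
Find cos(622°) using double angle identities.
cos(622°) = cos²311° - sin²311° = -0.1392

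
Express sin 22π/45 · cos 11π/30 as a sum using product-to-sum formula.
sin 22π/45 cos 11π/30 = (1/2)[sin(22π/45+11π/30) + sin(22π/45-11π/30)]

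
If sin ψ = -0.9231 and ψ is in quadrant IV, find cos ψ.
cos ψ = 0.3846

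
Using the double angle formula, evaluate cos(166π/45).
cos(166π/45) = cos²83π/45 - sin²83π/45 = 0.5592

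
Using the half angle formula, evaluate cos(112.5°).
cos(112.5°) = -√((1 + cos 225°)/2) = -0.3827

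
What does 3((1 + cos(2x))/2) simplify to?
3((1 + cos(2x))/2) = 3(cos²x) (using Power reduction)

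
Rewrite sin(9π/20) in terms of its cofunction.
sin(9π/20) = cos(π/2 - 9π/20) = cos(π/20)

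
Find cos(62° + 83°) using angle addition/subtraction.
cos(62° + 83°) = cos 62° cos 83° - sin 62° sin 83° = -0.8192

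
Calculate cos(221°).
cos(221°) = -0.7547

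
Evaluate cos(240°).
cos(240°) = -1/2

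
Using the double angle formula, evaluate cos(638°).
cos(638°) = cos²319° - sin²319° = 0.1392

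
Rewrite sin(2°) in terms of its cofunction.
sin(2°) = cos(90° - 2°) = cos(88°)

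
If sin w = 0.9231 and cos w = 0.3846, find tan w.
tan w = sin w / cos w = 2.4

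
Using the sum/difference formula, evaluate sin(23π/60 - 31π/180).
sin(23π/60 - 31π/180) = sin 23π/60 cos 31π/180 - cos 23π/60 sin 31π/180 = 0.6157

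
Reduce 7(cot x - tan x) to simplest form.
7(cot x - tan x) = 7(2 cot(2x)) (using Double angle)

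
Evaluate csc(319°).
csc(319°) = -1.524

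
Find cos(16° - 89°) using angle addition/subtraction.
cos(16° - 89°) = cos 16° cos 89° + sin 16° sin 89° = 0.2924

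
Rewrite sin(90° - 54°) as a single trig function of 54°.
sin(90° - 54°) = cos(54°)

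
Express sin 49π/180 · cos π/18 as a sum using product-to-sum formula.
sin 49π/180 cos π/18 = (1/2)[sin(49π/180+π/18) + sin(49π/180-π/18)]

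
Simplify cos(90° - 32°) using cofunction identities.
cos(90° - 32°) = sin(32°)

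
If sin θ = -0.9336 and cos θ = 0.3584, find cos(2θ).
cos(2θ) = cos²θ - sin²θ = -0.7432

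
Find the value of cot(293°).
cot(293°) = -0.4245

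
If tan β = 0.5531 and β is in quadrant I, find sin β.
sin β = 0.484 (using tan²β + 1 = sec²β)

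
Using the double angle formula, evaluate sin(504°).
sin(504°) = 2 sin 252° cos 252° = 0.5878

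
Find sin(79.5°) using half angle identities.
sin(79.5°) = √((1 - cos 159°)/2) = 0.9833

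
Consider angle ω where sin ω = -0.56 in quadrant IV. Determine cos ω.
cos ω = √(1 - sin²ω) = 0.8285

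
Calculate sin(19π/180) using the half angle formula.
sin(19π/180) = √((1 - cos 19π/90)/2) = 0.3256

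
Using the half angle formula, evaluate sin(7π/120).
sin(7π/120) = √((1 - cos 7π/60)/2) = 0.1822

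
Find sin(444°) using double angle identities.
sin(444°) = 2 sin 222° cos 222° = 0.9945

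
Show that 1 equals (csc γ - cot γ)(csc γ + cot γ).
RHS = csc²γ - cot²γ = (1 + cot²γ) - cot²γ = 1 = LHS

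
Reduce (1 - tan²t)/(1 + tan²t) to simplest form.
(1 - tan²t)/(1 + tan²t) = cos(2t) (using Double angle)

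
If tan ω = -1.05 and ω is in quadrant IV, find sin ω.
sin ω = -0.7241 (using tan²ω + 1 = sec²ω)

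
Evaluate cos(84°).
cos(84°) = 0.1045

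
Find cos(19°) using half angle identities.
cos(19°) = √((1 + cos 38°)/2) = 0.9455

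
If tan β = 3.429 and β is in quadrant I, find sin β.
sin β = 0.96 (using tan²β + 1 = sec²β)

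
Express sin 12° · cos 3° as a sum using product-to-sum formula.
sin 12° cos 3° = (1/2)[sin(12°+3°) + sin(12°-3°)]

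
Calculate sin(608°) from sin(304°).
sin(608°) = 2 sin 304° cos 304° = -0.9272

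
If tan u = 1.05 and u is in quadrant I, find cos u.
cos u = 0.6897 (using tan²u + 1 = sec²u)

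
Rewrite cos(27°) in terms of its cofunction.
cos(27°) = sin(90° - 27°) = sin(63°)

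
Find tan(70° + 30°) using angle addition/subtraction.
tan(70° + 30°) = (tan 70° + tan 30°)/(1 - tan 70° tan 30°) = -5.671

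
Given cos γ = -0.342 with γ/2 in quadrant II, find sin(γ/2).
sin(γ/2) = ±√((1 - cos γ)/2); positive since γ/2 ∈ QII, so sin(γ/2) = 0.8191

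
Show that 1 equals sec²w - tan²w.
RHS = 1/cos²w - sin²w/cos²w = (1 - sin²w)/cos²w = cos²w/cos²w = 1 = LHS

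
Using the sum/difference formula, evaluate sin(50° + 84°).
sin(50° + 84°) = sin 50° cos 84° + cos 50° sin 84° = 0.7193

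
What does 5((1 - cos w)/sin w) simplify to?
5((1 - cos w)/sin w) = 5(tan(w/2)) (using Half angle)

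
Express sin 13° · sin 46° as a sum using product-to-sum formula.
sin 13° sin 46° = (1/2)[cos(13°-46°) - cos(13°+46°)]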